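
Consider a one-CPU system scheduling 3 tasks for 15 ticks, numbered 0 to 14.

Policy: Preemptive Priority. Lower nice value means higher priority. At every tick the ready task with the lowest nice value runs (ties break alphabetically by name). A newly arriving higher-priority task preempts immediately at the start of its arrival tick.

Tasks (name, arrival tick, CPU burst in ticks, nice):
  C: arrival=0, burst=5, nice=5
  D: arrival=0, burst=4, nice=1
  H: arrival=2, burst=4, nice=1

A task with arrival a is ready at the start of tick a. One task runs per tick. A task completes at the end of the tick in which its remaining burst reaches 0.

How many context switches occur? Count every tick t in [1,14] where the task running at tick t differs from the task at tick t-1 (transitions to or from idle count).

context switches = 3

t=0: ready={C,D} → run D
t=1: ready={C,D} → run D
t=2: ready={C,D,H} → run D
t=3: ready={C,D,H} → run D
t=4: ready={C,H} → run H
t=5: ready={C,H} → run H
t=6: ready={C,H} → run H
t=7: ready={C,H} → run H
t=8: ready={C} → run C
t=9: ready={C} → run C
t=10: ready={C} → run C
t=11: ready={C} → run C
t=12: ready={C} → run C
t=13: (idle)
t=14: (idle)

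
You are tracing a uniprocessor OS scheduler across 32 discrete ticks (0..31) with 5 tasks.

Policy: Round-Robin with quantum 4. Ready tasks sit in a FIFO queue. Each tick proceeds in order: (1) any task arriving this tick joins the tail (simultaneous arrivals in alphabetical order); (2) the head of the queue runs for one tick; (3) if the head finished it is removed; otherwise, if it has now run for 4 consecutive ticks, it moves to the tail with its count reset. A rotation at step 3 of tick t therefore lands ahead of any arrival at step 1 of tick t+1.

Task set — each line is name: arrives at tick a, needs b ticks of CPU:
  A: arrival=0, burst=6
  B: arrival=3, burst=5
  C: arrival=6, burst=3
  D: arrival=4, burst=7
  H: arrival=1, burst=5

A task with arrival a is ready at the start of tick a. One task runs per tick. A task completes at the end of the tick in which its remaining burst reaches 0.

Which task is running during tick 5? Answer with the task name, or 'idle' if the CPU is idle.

t=0: queue=[A] q_used=0 → run A
t=1: queue=[A,H] q_used=1 → run A
t=2: queue=[A,H] q_used=2 → run A
t=3: queue=[A,H,B] q_used=3 → run A
t=4: queue=[H,B,A,D] q_used=0 → run H
t=5: queue=[H,B,A,D] q_used=1 → run H
t=6: queue=[H,B,A,D,C] q_used=2 → run H
t=7: queue=[H,B,A,D,C] q_used=3 → run H
t=8: queue=[B,A,D,C,H] q_used=0 → run B
t=9: queue=[B,A,D,C,H] q_used=1 → run B
t=10: queue=[B,A,D,C,H] q_used=2 → run B
t=11: queue=[B,A,D,C,H] q_used=3 → run B
t=12: queue=[A,D,C,H,B] q_used=0 → run A
t=13: queue=[A,D,C,H,B] q_used=1 → run A
t=14: queue=[D,C,H,B] q_used=0 → run D
t=15: queue=[D,C,H,B] q_used=1 → run D
t=16: queue=[D,C,H,B] q_used=2 → run D
t=17: queue=[D,C,H,B] q_used=3 → run D
t=18: queue=[C,H,B,D] q_used=0 → run C
t=19: queue=[C,H,B,D] q_used=1 → run C
t=20: queue=[C,H,B,D] q_used=2 → run C
t=21: queue=[H,B,D] q_used=0 → run H
t=22: queue=[B,D] q_used=0 → run B
t=23: queue=[D] q_used=0 → run D
t=24: queue=[D] q_used=1 → run D
t=25: queue=[D] q_used=2 → run D
t=26: (idle)
t=27: (idle)
t=28: (idle)
t=29: (idle)
t=30: (idle)
t=31: (idle)

running at tick 5 = H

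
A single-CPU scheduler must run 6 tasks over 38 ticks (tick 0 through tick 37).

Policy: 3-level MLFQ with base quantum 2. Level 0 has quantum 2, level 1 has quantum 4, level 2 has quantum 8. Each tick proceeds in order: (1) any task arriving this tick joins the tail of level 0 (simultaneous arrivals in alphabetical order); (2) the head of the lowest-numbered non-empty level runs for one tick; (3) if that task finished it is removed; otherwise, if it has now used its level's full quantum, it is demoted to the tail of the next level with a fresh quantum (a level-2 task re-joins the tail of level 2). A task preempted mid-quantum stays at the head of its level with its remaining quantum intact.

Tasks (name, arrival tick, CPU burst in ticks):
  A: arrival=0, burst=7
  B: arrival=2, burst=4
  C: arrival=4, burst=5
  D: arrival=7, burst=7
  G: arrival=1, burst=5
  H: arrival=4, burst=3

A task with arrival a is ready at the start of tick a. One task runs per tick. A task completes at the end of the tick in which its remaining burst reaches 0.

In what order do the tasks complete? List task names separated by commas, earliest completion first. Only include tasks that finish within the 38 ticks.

completion order = G, B, C, H, A, D

t=0: L0/L1/L2 = A/-/- → run A
t=1: L0/L1/L2 = AG/-/- → run A
t=2: L0/L1/L2 = GB/A/- → run G
t=3: L0/L1/L2 = GB/A/- → run G
t=4: L0/L1/L2 = BCH/AG/- → run B
t=5: L0/L1/L2 = BCH/AG/- → run B
t=6: L0/L1/L2 = CH/AGB/- → run C
t=7: L0/L1/L2 = CHD/AGB/- → run C
t=8: L0/L1/L2 = HD/AGBC/- → run H
t=9: L0/L1/L2 = HD/AGBC/- → run H
t=10: L0/L1/L2 = D/AGBCH/- → run D
t=11: L0/L1/L2 = D/AGBCH/- → run D
t=12: L0/L1/L2 = -/AGBCHD/- → run A
t=13: L0/L1/L2 = -/AGBCHD/- → run A
t=14: L0/L1/L2 = -/AGBCHD/- → run A
t=15: L0/L1/L2 = -/AGBCHD/- → run A
t=16: L0/L1/L2 = -/GBCHD/A → run G
t=17: L0/L1/L2 = -/GBCHD/A → run G
t=18: L0/L1/L2 = -/GBCHD/A → run G
t=19: L0/L1/L2 = -/BCHD/A → run B
t=20: L0/L1/L2 = -/BCHD/A → run B
t=21: L0/L1/L2 = -/CHD/A → run C
t=22: L0/L1/L2 = -/CHD/A → run C
t=23: L0/L1/L2 = -/CHD/A → run C
t=24: L0/L1/L2 = -/HD/A → run H
t=25: L0/L1/L2 = -/D/A → run D
t=26: L0/L1/L2 = -/D/A → run D
t=27: L0/L1/L2 = -/D/A → run D
t=28: L0/L1/L2 = -/D/A → run D
t=29: L0/L1/L2 = -/-/AD → run A
t=30: L0/L1/L2 = -/-/D → run D
t=31: (idle)
t=32: (idle)
t=33: (idle)
t=34: (idle)
t=35: (idle)
t=36: (idle)
t=37: (idle)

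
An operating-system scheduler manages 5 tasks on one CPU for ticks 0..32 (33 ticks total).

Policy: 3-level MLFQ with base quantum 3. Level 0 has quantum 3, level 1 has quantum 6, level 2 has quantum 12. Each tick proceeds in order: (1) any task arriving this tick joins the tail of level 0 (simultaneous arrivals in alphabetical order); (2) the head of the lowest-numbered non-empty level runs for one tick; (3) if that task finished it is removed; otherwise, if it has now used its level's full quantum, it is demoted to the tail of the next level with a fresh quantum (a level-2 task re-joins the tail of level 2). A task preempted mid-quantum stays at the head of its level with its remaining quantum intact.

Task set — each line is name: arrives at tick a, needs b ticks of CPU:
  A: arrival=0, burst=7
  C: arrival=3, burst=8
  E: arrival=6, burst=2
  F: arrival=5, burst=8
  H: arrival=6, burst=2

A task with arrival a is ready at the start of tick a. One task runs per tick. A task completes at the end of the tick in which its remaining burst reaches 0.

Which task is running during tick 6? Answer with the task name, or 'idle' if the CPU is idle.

t=0: L0/L1/L2 = A/-/- → run A
t=1: L0/L1/L2 = A/-/- → run A
t=2: L0/L1/L2 = A/-/- → run A
t=3: L0/L1/L2 = C/A/- → run C
t=4: L0/L1/L2 = C/A/- → run C
t=5: L0/L1/L2 = CF/A/- → run C
t=6: L0/L1/L2 = FEH/AC/- → run F
t=7: L0/L1/L2 = FEH/AC/- → run F
t=8: L0/L1/L2 = FEH/AC/- → run F
t=9: L0/L1/L2 = EH/ACF/- → run E
t=10: L0/L1/L2 = EH/ACF/- → run E
t=11: L0/L1/L2 = H/ACF/- → run H
t=12: L0/L1/L2 = H/ACF/- → run H
t=13: L0/L1/L2 = -/ACF/- → run A
t=14: L0/L1/L2 = -/ACF/- → run A
t=15: L0/L1/L2 = -/ACF/- → run A
t=16: L0/L1/L2 = -/ACF/- → run A
t=17: L0/L1/L2 = -/CF/- → run C
t=18: L0/L1/L2 = -/CF/- → run C
t=19: L0/L1/L2 = -/CF/- → run C
t=20: L0/L1/L2 = -/CF/- → run C
t=21: L0/L1/L2 = -/CF/- → run C
t=22: L0/L1/L2 = -/F/- → run F
t=23: L0/L1/L2 = -/F/- → run F
t=24: L0/L1/L2 = -/F/- → run F
t=25: L0/L1/L2 = -/F/- → run F
t=26: L0/L1/L2 = -/F/- → run F
t=27: (idle)
t=28: (idle)
t=29: (idle)
t=30: (idle)
t=31: (idle)
t=32: (idle)

running at tick 6 = F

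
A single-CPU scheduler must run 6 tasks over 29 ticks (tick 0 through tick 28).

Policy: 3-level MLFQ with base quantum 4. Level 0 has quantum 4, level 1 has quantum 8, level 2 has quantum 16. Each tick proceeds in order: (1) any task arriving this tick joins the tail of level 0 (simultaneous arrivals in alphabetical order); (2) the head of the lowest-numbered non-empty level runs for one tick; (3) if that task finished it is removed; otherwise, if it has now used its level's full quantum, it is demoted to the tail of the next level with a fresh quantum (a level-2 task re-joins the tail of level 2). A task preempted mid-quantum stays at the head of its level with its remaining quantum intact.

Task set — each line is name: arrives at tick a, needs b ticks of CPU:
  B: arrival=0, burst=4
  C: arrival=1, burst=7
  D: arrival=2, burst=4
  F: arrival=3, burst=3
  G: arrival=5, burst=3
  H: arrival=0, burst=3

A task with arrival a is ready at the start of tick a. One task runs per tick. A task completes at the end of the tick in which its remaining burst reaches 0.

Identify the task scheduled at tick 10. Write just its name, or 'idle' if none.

t=0: L0/L1/L2 = BH/-/- → run B
t=1: L0/L1/L2 = BHC/-/- → run B
t=2: L0/L1/L2 = BHCD/-/- → run B
t=3: L0/L1/L2 = BHCDF/-/- → run B
t=4: L0/L1/L2 = HCDF/-/- → run H
t=5: L0/L1/L2 = HCDFG/-/- → run H
t=6: L0/L1/L2 = HCDFG/-/- → run H
t=7: L0/L1/L2 = CDFG/-/- → run C
t=8: L0/L1/L2 = CDFG/-/- → run C
t=9: L0/L1/L2 = CDFG/-/- → run C
t=10: L0/L1/L2 = CDFG/-/- → run C
t=11: L0/L1/L2 = DFG/C/- → run D
t=12: L0/L1/L2 = DFG/C/- → run D
t=13: L0/L1/L2 = DFG/C/- → run D
t=14: L0/L1/L2 = DFG/C/- → run D
t=15: L0/L1/L2 = FG/C/- → run F
t=16: L0/L1/L2 = FG/C/- → run F
t=17: L0/L1/L2 = FG/C/- → run F
t=18: L0/L1/L2 = G/C/- → run G
t=19: L0/L1/L2 = G/C/- → run G
t=20: L0/L1/L2 = G/C/- → run G
t=21: L0/L1/L2 = -/C/- → run C
t=22: L0/L1/L2 = -/C/- → run C
t=23: L0/L1/L2 = -/C/- → run C
t=24: (idle)
t=25: (idle)
t=26: (idle)
t=27: (idle)
t=28: (idle)

running at tick 10 = C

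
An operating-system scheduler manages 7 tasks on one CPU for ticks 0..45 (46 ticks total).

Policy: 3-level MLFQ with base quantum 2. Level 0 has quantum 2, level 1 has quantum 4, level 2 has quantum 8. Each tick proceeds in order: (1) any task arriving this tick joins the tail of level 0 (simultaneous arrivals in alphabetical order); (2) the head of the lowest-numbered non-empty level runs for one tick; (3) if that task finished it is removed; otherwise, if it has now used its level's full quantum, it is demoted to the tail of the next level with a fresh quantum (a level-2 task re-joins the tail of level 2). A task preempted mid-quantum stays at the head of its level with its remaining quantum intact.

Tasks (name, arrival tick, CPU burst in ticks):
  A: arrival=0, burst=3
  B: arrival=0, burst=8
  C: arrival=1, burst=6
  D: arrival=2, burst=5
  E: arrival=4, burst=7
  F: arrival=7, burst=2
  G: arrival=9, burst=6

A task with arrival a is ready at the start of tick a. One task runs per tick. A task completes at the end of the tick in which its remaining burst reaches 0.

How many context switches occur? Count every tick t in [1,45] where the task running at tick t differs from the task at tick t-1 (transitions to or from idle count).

context switches = 15

t=0: L0/L1/L2 = AB/-/- → run A
t=1: L0/L1/L2 = ABC/-/- → run A
t=2: L0/L1/L2 = BCD/A/- → run B
t=3: L0/L1/L2 = BCD/A/- → run B
t=4: L0/L1/L2 = CDE/AB/- → run C
t=5: L0/L1/L2 = CDE/AB/- → run C
t=6: L0/L1/L2 = DE/ABC/- → run D
t=7: L0/L1/L2 = DEF/ABC/- → run D
t=8: L0/L1/L2 = EF/ABCD/- → run E
t=9: L0/L1/L2 = EFG/ABCD/- → run E
t=10: L0/L1/L2 = FG/ABCDE/- → run F
t=11: L0/L1/L2 = FG/ABCDE/- → run F
t=12: L0/L1/L2 = G/ABCDE/- → run G
t=13: L0/L1/L2 = G/ABCDE/- → run G
t=14: L0/L1/L2 = -/ABCDEG/- → run A
t=15: L0/L1/L2 = -/BCDEG/- → run B
t=16: L0/L1/L2 = -/BCDEG/- → run B
t=17: L0/L1/L2 = -/BCDEG/- → run B
t=18: L0/L1/L2 = -/BCDEG/- → run B
t=19: L0/L1/L2 = -/CDEG/B → run C
t=20: L0/L1/L2 = -/CDEG/B → run C
t=21: L0/L1/L2 = -/CDEG/B → run C
t=22: L0/L1/L2 = -/CDEG/B → run C
t=23: L0/L1/L2 = -/DEG/B → run D
t=24: L0/L1/L2 = -/DEG/B → run D
t=25: L0/L1/L2 = -/DEG/B → run D
t=26: L0/L1/L2 = -/EG/B → run E
t=27: L0/L1/L2 = -/EG/B → run E
t=28: L0/L1/L2 = -/EG/B → run E
t=29: L0/L1/L2 = -/EG/B → run E
t=30: L0/L1/L2 = -/G/BE → run G
t=31: L0/L1/L2 = -/G/BE → run G
t=32: L0/L1/L2 = -/G/BE → run G
t=33: L0/L1/L2 = -/G/BE → run G
t=34: L0/L1/L2 = -/-/BE → run B
t=35: L0/L1/L2 = -/-/BE → run B
t=36: L0/L1/L2 = -/-/E → run E
t=37: (idle)
t=38: (idle)
t=39: (idle)
t=40: (idle)
t=41: (idle)
t=42: (idle)
t=43: (idle)
t=44: (idle)
t=45: (idle)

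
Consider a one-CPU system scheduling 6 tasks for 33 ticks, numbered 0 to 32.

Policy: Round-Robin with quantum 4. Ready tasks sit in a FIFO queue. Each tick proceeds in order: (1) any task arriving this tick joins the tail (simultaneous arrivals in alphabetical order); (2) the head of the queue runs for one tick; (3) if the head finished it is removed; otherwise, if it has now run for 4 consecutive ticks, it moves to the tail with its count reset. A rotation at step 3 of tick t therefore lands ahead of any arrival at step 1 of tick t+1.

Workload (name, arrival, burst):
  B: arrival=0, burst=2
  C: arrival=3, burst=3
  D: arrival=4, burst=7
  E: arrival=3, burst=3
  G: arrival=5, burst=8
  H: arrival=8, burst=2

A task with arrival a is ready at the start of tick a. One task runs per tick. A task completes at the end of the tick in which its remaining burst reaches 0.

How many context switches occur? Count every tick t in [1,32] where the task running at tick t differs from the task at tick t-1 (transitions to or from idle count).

context switches = 9

t=0: queue=[B] q_used=0 → run B
t=1: queue=[B] q_used=1 → run B
t=2: (idle)
t=3: queue=[C,E] q_used=0 → run C
t=4: queue=[C,E,D] q_used=1 → run C
t=5: queue=[C,E,D,G] q_used=2 → run C
t=6: queue=[E,D,G] q_used=0 → run E
t=7: queue=[E,D,G] q_used=1 → run E
t=8: queue=[E,D,G,H] q_used=2 → run E
t=9: queue=[D,G,H] q_used=0 → run D
t=10: queue=[D,G,H] q_used=1 → run D
t=11: queue=[D,G,H] q_used=2 → run D
t=12: queue=[D,G,H] q_used=3 → run D
t=13: queue=[G,H,D] q_used=0 → run G
t=14: queue=[G,H,D] q_used=1 → run G
t=15: queue=[G,H,D] q_used=2 → run G
t=16: queue=[G,H,D] q_used=3 → run G
t=17: queue=[H,D,G] q_used=0 → run H
t=18: queue=[H,D,G] q_used=1 → run H
t=19: queue=[D,G] q_used=0 → run D
t=20: queue=[D,G] q_used=1 → run D
t=21: queue=[D,G] q_used=2 → run D
t=22: queue=[G] q_used=0 → run G
t=23: queue=[G] q_used=1 → run G
t=24: queue=[G] q_used=2 → run G
t=25: queue=[G] q_used=3 → run G
t=26: (idle)
t=27: (idle)
t=28: (idle)
t=29: (idle)
t=30: (idle)
t=31: (idle)
t=32: (idle)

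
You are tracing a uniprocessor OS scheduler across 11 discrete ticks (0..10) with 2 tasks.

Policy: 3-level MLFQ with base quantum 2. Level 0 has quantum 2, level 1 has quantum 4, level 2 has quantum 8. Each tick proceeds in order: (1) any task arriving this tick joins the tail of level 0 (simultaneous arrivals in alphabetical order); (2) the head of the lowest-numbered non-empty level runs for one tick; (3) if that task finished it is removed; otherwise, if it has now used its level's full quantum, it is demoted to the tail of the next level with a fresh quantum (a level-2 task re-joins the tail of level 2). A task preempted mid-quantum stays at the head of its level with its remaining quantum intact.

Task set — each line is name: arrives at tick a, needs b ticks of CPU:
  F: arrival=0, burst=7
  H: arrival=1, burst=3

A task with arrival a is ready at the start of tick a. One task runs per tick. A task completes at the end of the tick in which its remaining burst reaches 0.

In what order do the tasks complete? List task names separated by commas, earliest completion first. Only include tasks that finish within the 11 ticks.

t=0: L0/L1/L2 = F/-/- → run F
t=1: L0/L1/L2 = FH/-/- → run F
t=2: L0/L1/L2 = H/F/- → run H
t=3: L0/L1/L2 = H/F/- → run H
t=4: L0/L1/L2 = -/FH/- → run F
t=5: L0/L1/L2 = -/FH/- → run F
t=6: L0/L1/L2 = -/FH/- → run F
t=7: L0/L1/L2 = -/FH/- → run F
t=8: L0/L1/L2 = -/H/F → run H
t=9: L0/L1/L2 = -/-/F → run F
t=10: (idle)

completion order = H, F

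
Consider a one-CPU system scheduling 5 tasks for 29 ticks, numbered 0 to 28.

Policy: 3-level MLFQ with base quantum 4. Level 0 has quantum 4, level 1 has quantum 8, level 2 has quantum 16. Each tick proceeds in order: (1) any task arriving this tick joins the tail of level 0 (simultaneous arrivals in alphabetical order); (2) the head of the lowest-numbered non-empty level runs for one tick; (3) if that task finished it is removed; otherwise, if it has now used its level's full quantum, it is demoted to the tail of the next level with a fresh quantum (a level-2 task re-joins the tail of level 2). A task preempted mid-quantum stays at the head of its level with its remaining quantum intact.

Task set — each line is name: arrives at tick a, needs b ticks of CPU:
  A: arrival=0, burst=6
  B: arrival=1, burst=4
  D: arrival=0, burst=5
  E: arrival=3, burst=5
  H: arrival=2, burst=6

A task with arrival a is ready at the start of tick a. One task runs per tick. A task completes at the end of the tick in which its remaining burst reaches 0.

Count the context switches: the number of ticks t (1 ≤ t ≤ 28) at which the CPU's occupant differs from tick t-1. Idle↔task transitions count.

t=0: L0/L1/L2 = AD/-/- → run A
t=1: L0/L1/L2 = ADB/-/- → run A
t=2: L0/L1/L2 = ADBH/-/- → run A
t=3: L0/L1/L2 = ADBHE/-/- → run A
t=4: L0/L1/L2 = DBHE/A/- → run D
t=5: L0/L1/L2 = DBHE/A/- → run D
t=6: L0/L1/L2 = DBHE/A/- → run D
t=7: L0/L1/L2 = DBHE/A/- → run D
t=8: L0/L1/L2 = BHE/AD/- → run B
t=9: L0/L1/L2 = BHE/AD/- → run B
t=10: L0/L1/L2 = BHE/AD/- → run B
t=11: L0/L1/L2 = BHE/AD/- → run B
t=12: L0/L1/L2 = HE/AD/- → run H
t=13: L0/L1/L2 = HE/AD/- → run H
t=14: L0/L1/L2 = HE/AD/- → run H
t=15: L0/L1/L2 = HE/AD/- → run H
t=16: L0/L1/L2 = E/ADH/- → run E
t=17: L0/L1/L2 = E/ADH/- → run E
t=18: L0/L1/L2 = E/ADH/- → run E
t=19: L0/L1/L2 = E/ADH/- → run E
t=20: L0/L1/L2 = -/ADHE/- → run A
t=21: L0/L1/L2 = -/ADHE/- → run A
t=22: L0/L1/L2 = -/DHE/- → run D
t=23: L0/L1/L2 = -/HE/- → run H
t=24: L0/L1/L2 = -/HE/- → run H
t=25: L0/L1/L2 = -/E/- → run E
t=26: (idle)
t=27: (idle)
t=28: (idle)

context switches = 9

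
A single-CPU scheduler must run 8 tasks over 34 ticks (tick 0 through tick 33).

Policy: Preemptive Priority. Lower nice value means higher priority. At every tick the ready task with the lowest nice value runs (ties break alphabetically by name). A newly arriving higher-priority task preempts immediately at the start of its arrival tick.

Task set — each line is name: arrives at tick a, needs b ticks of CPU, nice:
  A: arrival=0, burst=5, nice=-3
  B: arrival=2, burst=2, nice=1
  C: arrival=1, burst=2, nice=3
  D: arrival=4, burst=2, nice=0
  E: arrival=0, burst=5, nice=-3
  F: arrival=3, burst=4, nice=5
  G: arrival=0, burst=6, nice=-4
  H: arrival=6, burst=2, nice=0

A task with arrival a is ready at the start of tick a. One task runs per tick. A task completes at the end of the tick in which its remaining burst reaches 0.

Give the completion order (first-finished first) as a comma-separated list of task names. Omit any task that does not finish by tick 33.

t=0: ready={A,E,G} → run G
t=1: ready={A,C,E,G} → run G
t=2: ready={A,B,C,E,G} → run G
t=3: ready={A,B,C,E,F,G} → run G
t=4: ready={A,B,C,D,E,F,G} → run G
t=5: ready={A,B,C,D,E,F,G} → run G
t=6: ready={A,B,C,D,E,F,H} → run A
t=7: ready={A,B,C,D,E,F,H} → run A
t=8: ready={A,B,C,D,E,F,H} → run A
t=9: ready={A,B,C,D,E,F,H} → run A
t=10: ready={A,B,C,D,E,F,H} → run A
t=11: ready={B,C,D,E,F,H} → run E
t=12: ready={B,C,D,E,F,H} → run E
t=13: ready={B,C,D,E,F,H} → run E
t=14: ready={B,C,D,E,F,H} → run E
t=15: ready={B,C,D,E,F,H} → run E
t=16: ready={B,C,D,F,H} → run D
t=17: ready={B,C,D,F,H} → run D
t=18: ready={B,C,F,H} → run H
t=19: ready={B,C,F,H} → run H
t=20: ready={B,C,F} → run B
t=21: ready={B,C,F} → run B
t=22: ready={C,F} → run C
t=23: ready={C,F} → run C
t=24: ready={F} → run F
t=25: ready={F} → run F
t=26: ready={F} → run F
t=27: ready={F} → run F
t=28: (idle)
t=29: (idle)
t=30: (idle)
t=31: (idle)
t=32: (idle)
t=33: (idle)

completion order = G, A, E, D, H, B, C, F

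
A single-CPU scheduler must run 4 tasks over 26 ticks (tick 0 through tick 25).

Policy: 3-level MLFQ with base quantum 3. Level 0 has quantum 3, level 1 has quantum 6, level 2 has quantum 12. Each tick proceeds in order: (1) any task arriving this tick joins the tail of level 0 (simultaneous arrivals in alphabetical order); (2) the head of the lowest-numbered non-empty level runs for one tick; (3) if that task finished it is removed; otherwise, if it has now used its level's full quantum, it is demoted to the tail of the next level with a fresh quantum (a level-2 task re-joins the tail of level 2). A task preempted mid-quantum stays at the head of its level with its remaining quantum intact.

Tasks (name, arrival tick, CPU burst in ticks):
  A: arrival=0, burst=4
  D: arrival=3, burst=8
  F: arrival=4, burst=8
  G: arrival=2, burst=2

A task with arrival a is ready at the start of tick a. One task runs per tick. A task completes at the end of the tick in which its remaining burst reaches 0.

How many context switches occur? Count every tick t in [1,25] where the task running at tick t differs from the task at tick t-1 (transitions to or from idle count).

context switches = 7

t=0: L0/L1/L2 = A/-/- → run A
t=1: L0/L1/L2 = A/-/- → run A
t=2: L0/L1/L2 = AG/-/- → run A
t=3: L0/L1/L2 = GD/A/- → run G
t=4: L0/L1/L2 = GDF/A/- → run G
t=5: L0/L1/L2 = DF/A/- → run D
t=6: L0/L1/L2 = DF/A/- → run D
t=7: L0/L1/L2 = DF/A/- → run D
t=8: L0/L1/L2 = F/AD/- → run F
t=9: L0/L1/L2 = F/AD/- → run F
t=10: L0/L1/L2 = F/AD/- → run F
t=11: L0/L1/L2 = -/ADF/- → run A
t=12: L0/L1/L2 = -/DF/- → run D
t=13: L0/L1/L2 = -/DF/- → run D
t=14: L0/L1/L2 = -/DF/- → run D
t=15: L0/L1/L2 = -/DF/- → run D
t=16: L0/L1/L2 = -/DF/- → run D
t=17: L0/L1/L2 = -/F/- → run F
t=18: L0/L1/L2 = -/F/- → run F
t=19: L0/L1/L2 = -/F/- → run F
t=20: L0/L1/L2 = -/F/- → run F
t=21: L0/L1/L2 = -/F/- → run F
t=22: (idle)
t=23: (idle)
t=24: (idle)
t=25: (idle)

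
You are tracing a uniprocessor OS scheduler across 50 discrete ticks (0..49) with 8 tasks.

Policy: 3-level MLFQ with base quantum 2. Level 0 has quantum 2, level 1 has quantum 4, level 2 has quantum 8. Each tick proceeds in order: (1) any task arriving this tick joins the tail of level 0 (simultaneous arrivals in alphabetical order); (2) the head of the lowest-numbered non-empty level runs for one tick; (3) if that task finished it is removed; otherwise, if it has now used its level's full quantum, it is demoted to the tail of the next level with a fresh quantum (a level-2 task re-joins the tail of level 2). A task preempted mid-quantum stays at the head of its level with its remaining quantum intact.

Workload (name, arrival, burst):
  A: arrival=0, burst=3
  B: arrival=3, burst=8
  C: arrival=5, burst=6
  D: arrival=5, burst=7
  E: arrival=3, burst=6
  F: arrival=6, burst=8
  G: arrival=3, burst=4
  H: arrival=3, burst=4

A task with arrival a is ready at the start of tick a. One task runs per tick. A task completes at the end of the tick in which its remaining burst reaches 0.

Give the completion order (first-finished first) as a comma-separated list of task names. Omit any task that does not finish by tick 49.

t=0: L0/L1/L2 = A/-/- → run A
t=1: L0/L1/L2 = A/-/- → run A
t=2: L0/L1/L2 = -/A/- → run A
t=3: L0/L1/L2 = BEGH/-/- → run B
t=4: L0/L1/L2 = BEGH/-/- → run B
t=5: L0/L1/L2 = EGHCD/B/- → run E
t=6: L0/L1/L2 = EGHCDF/B/- → run E
t=7: L0/L1/L2 = GHCDF/BE/- → run G
t=8: L0/L1/L2 = GHCDF/BE/- → run G
t=9: L0/L1/L2 = HCDF/BEG/- → run H
t=10: L0/L1/L2 = HCDF/BEG/- → run H
t=11: L0/L1/L2 = CDF/BEGH/- → run C
t=12: L0/L1/L2 = CDF/BEGH/- → run C
t=13: L0/L1/L2 = DF/BEGHC/- → run D
t=14: L0/L1/L2 = DF/BEGHC/- → run D
t=15: L0/L1/L2 = F/BEGHCD/- → run F
t=16: L0/L1/L2 = F/BEGHCD/- → run F
t=17: L0/L1/L2 = -/BEGHCDF/- → run B
t=18: L0/L1/L2 = -/BEGHCDF/- → run B
t=19: L0/L1/L2 = -/BEGHCDF/- → run B
t=20: L0/L1/L2 = -/BEGHCDF/- → run B
t=21: L0/L1/L2 = -/EGHCDF/B → run E
t=22: L0/L1/L2 = -/EGHCDF/B → run E
t=23: L0/L1/L2 = -/EGHCDF/B → run E
t=24: L0/L1/L2 = -/EGHCDF/B → run E
t=25: L0/L1/L2 = -/GHCDF/B → run G
t=26: L0/L1/L2 = -/GHCDF/B → run G
t=27: L0/L1/L2 = -/HCDF/B → run H
t=28: L0/L1/L2 = -/HCDF/B → run H
t=29: L0/L1/L2 = -/CDF/B → run C
t=30: L0/L1/L2 = -/CDF/B → run C
t=31: L0/L1/L2 = -/CDF/B → run C
t=32: L0/L1/L2 = -/CDF/B → run C
t=33: L0/L1/L2 = -/DF/B → run D
t=34: L0/L1/L2 = -/DF/B → run D
t=35: L0/L1/L2 = -/DF/B → run D
t=36: L0/L1/L2 = -/DF/B → run D
t=37: L0/L1/L2 = -/F/BD → run F
t=38: L0/L1/L2 = -/F/BD → run F
t=39: L0/L1/L2 = -/F/BD → run F
t=40: L0/L1/L2 = -/F/BD → run F
t=41: L0/L1/L2 = -/-/BDF → run B
t=42: L0/L1/L2 = -/-/BDF → run B
t=43: L0/L1/L2 = -/-/DF → run D
t=44: L0/L1/L2 = -/-/F → run F
t=45: L0/L1/L2 = -/-/F → run F
t=46: (idle)
t=47: (idle)
t=48: (idle)
t=49: (idle)

completion order = A, E, G, H, C, B, D, F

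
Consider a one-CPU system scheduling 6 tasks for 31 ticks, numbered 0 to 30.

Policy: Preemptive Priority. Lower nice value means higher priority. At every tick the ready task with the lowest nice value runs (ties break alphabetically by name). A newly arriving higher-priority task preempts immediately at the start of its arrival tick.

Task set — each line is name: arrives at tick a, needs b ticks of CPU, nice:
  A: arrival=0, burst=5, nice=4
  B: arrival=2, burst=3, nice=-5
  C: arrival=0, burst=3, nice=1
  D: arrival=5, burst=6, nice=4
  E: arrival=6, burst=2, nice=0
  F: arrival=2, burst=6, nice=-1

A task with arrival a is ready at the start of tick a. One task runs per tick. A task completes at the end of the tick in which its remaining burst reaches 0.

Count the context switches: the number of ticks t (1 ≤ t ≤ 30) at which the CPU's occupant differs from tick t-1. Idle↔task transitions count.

t=0: ready={A,C} → run C
t=1: ready={A,C} → run C
t=2: ready={A,B,C,F} → run B
t=3: ready={A,B,C,F} → run B
t=4: ready={A,B,C,F} → run B
t=5: ready={A,C,D,F} → run F
t=6: ready={A,C,D,E,F} → run F
t=7: ready={A,C,D,E,F} → run F
t=8: ready={A,C,D,E,F} → run F
t=9: ready={A,C,D,E,F} → run F
t=10: ready={A,C,D,E,F} → run F
t=11: ready={A,C,D,E} → run E
t=12: ready={A,C,D,E} → run E
t=13: ready={A,C,D} → run C
t=14: ready={A,D} → run A
t=15: ready={A,D} → run A
t=16: ready={A,D} → run A
t=17: ready={A,D} → run A
t=18: ready={A,D} → run A
t=19: ready={D} → run D
t=20: ready={D} → run D
t=21: ready={D} → run D
t=22: ready={D} → run D
t=23: ready={D} → run D
t=24: ready={D} → run D
t=25: (idle)
t=26: (idle)
t=27: (idle)
t=28: (idle)
t=29: (idle)
t=30: (idle)

context switches = 7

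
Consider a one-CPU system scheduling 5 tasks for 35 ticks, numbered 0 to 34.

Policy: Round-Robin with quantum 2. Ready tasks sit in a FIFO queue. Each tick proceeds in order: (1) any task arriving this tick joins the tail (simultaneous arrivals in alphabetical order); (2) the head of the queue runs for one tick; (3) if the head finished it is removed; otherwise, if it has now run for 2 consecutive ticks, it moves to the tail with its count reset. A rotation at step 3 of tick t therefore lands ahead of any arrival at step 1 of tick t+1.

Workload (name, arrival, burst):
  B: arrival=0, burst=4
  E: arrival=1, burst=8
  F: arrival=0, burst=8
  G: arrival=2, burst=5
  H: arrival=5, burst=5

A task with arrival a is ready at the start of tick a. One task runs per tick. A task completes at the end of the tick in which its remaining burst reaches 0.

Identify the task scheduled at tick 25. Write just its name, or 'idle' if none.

running at tick 25 = F

t=0: queue=[B,F] q_used=0 → run B
t=1: queue=[B,F,E] q_used=1 → run B
t=2: queue=[F,E,B,G] q_used=0 → run F
t=3: queue=[F,E,B,G] q_used=1 → run F
t=4: queue=[E,B,G,F] q_used=0 → run E
t=5: queue=[E,B,G,F,H] q_used=1 → run E
t=6: queue=[B,G,F,H,E] q_used=0 → run B
t=7: queue=[B,G,F,H,E] q_used=1 → run B
t=8: queue=[G,F,H,E] q_used=0 → run G
t=9: queue=[G,F,H,E] q_used=1 → run G
t=10: queue=[F,H,E,G] q_used=0 → run F
t=11: queue=[F,H,E,G] q_used=1 → run F
t=12: queue=[H,E,G,F] q_used=0 → run H
t=13: queue=[H,E,G,F] q_used=1 → run H
t=14: queue=[E,G,F,H] q_used=0 → run E
t=15: queue=[E,G,F,H] q_used=1 → run E
t=16: queue=[G,F,H,E] q_used=0 → run G
t=17: queue=[G,F,H,E] q_used=1 → run G
t=18: queue=[F,H,E,G] q_used=0 → run F
t=19: queue=[F,H,E,G] q_used=1 → run F
t=20: queue=[H,E,G,F] q_used=0 → run H
t=21: queue=[H,E,G,F] q_used=1 → run H
t=22: queue=[E,G,F,H] q_used=0 → run E
t=23: queue=[E,G,F,H] q_used=1 → run E
t=24: queue=[G,F,H,E] q_used=0 → run G
t=25: queue=[F,H,E] q_used=0 → run F
t=26: queue=[F,H,E] q_used=1 → run F
t=27: queue=[H,E] q_used=0 → run H
t=28: queue=[E] q_used=0 → run E
t=29: queue=[E] q_used=1 → run E
t=30: (idle)
t=31: (idle)
t=32: (idle)
t=33: (idle)
t=34: (idle)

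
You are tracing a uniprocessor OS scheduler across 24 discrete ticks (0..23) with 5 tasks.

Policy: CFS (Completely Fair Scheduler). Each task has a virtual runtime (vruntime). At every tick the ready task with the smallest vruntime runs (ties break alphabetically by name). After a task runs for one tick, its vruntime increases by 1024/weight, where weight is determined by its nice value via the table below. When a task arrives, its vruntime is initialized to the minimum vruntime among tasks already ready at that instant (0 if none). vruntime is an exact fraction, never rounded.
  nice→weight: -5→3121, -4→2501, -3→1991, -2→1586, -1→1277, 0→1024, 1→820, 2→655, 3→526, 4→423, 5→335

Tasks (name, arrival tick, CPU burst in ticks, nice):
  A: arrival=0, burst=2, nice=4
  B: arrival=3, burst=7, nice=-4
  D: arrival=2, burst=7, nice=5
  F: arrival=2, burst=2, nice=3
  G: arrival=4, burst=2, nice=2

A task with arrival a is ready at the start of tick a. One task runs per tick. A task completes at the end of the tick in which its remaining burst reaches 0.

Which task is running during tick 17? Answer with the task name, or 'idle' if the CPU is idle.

t=0: vr[A=0] → run A
t=1: vr[A=1024/423] → run A
t=2: vr[D=0 F=0] → run D
t=3: vr[B=0 D=1024/335 F=0] → run B
t=4: vr[B=1024/2501 D=1024/335 F=0 G=0] → run F
t=5: vr[B=1024/2501 D=1024/335 F=512/263 G=0] → run G
t=6: vr[B=1024/2501 D=1024/335 F=512/263 G=1024/655] → run B
t=7: vr[B=2048/2501 D=1024/335 F=512/263 G=1024/655] → run B
t=8: vr[B=3072/2501 D=1024/335 F=512/263 G=1024/655] → run B
t=9: vr[B=4096/2501 D=1024/335 F=512/263 G=1024/655] → run G
t=10: vr[B=4096/2501 D=1024/335 F=512/263] → run B
t=11: vr[B=5120/2501 D=1024/335 F=512/263] → run F
t=12: vr[B=5120/2501 D=1024/335] → run B
t=13: vr[B=6144/2501 D=1024/335] → run B
t=14: vr[D=1024/335] → run D
t=15: vr[D=2048/335] → run D
t=16: vr[D=3072/335] → run D
t=17: vr[D=4096/335] → run D
t=18: vr[D=1024/67] → run D
t=19: vr[D=6144/335] → run D
t=20: (idle)
t=21: (idle)
t=22: (idle)
t=23: (idle)

running at tick 17 = D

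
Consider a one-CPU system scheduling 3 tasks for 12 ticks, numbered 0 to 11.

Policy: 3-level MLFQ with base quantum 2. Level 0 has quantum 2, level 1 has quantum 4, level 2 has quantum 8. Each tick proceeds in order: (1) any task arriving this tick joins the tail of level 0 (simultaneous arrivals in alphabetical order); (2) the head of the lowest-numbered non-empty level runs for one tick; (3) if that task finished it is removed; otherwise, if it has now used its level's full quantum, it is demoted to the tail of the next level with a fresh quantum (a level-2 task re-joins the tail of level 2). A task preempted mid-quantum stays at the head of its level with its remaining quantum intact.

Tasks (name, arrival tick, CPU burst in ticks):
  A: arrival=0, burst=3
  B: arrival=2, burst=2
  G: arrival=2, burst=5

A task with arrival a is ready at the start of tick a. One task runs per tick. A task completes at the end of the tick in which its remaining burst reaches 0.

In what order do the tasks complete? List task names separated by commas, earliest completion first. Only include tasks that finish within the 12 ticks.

completion order = B, A, G

t=0: L0/L1/L2 = A/-/- → run A
t=1: L0/L1/L2 = A/-/- → run A
t=2: L0/L1/L2 = BG/A/- → run B
t=3: L0/L1/L2 = BG/A/- → run B
t=4: L0/L1/L2 = G/A/- → run G
t=5: L0/L1/L2 = G/A/- → run G
t=6: L0/L1/L2 = -/AG/- → run A
t=7: L0/L1/L2 = -/G/- → run G
t=8: L0/L1/L2 = -/G/- → run G
t=9: L0/L1/L2 = -/G/- → run G
t=10: (idle)
t=11: (idle)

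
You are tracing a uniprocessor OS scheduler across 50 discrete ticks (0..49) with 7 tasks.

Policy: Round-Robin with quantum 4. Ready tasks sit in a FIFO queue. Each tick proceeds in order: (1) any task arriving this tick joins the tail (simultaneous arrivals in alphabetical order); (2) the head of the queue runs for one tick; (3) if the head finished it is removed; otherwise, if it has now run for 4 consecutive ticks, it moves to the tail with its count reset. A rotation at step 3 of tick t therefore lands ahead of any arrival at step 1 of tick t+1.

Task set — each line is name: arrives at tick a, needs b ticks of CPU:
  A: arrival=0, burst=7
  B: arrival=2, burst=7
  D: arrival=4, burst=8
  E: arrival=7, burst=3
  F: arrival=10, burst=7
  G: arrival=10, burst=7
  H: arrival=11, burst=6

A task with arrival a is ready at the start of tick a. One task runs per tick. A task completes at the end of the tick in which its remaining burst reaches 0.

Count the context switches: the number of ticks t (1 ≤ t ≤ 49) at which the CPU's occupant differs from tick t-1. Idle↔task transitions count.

context switches = 13

t=0: queue=[A] q_used=0 → run A
t=1: queue=[A] q_used=1 → run A
t=2: queue=[A,B] q_used=2 → run A
t=3: queue=[A,B] q_used=3 → run A
t=4: queue=[B,A,D] q_used=0 → run B
t=5: queue=[B,A,D] q_used=1 → run B
t=6: queue=[B,A,D] q_used=2 → run B
t=7: queue=[B,A,D,E] q_used=3 → run B
t=8: queue=[A,D,E,B] q_used=0 → run A
t=9: queue=[A,D,E,B] q_used=1 → run A
t=10: queue=[A,D,E,B,F,G] q_used=2 → run A
t=11: queue=[D,E,B,F,G,H] q_used=0 → run D
t=12: queue=[D,E,B,F,G,H] q_used=1 → run D
t=13: queue=[D,E,B,F,G,H] q_used=2 → run D
t=14: queue=[D,E,B,F,G,H] q_used=3 → run D
t=15: queue=[E,B,F,G,H,D] q_used=0 → run E
t=16: queue=[E,B,F,G,H,D] q_used=1 → run E
t=17: queue=[E,B,F,G,H,D] q_used=2 → run E
t=18: queue=[B,F,G,H,D] q_used=0 → run B
t=19: queue=[B,F,G,H,D] q_used=1 → run B
t=20: queue=[B,F,G,H,D] q_used=2 → run B
t=21: queue=[F,G,H,D] q_used=0 → run F
t=22: queue=[F,G,H,D] q_used=1 → run F
t=23: queue=[F,G,H,D] q_used=2 → run F
t=24: queue=[F,G,H,D] q_used=3 → run F
t=25: queue=[G,H,D,F] q_used=0 → run G
t=26: queue=[G,H,D,F] q_used=1 → run G
t=27: queue=[G,H,D,F] q_used=2 → run G
t=28: queue=[G,H,D,F] q_used=3 → run G
t=29: queue=[H,D,F,G] q_used=0 → run H
t=30: queue=[H,D,F,G] q_used=1 → run H
t=31: queue=[H,D,F,G] q_used=2 → run H
t=32: queue=[H,D,F,G] q_used=3 → run H
t=33: queue=[D,F,G,H] q_used=0 → run D
t=34: queue=[D,F,G,H] q_used=1 → run D
t=35: queue=[D,F,G,H] q_used=2 → run D
t=36: queue=[D,F,G,H] q_used=3 → run D
t=37: queue=[F,G,H] q_used=0 → run F
t=38: queue=[F,G,H] q_used=1 → run F
t=39: queue=[F,G,H] q_used=2 → run F
t=40: queue=[G,H] q_used=0 → run G
t=41: queue=[G,H] q_used=1 → run G
t=42: queue=[G,H] q_used=2 → run G
t=43: queue=[H] q_used=0 → run H
t=44: queue=[H] q_used=1 → run H
t=45: (idle)
t=46: (idle)
t=47: (idle)
t=48: (idle)
t=49: (idle)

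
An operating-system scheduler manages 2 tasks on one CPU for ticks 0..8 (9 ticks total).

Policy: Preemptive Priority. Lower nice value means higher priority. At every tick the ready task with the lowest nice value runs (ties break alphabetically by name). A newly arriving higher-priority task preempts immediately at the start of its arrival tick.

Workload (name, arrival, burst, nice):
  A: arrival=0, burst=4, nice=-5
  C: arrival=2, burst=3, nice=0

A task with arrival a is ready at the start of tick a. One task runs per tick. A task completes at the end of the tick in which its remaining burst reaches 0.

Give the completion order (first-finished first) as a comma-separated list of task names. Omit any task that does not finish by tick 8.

completion order = A, C

t=0: ready={A} → run A
t=1: ready={A} → run A
t=2: ready={A,C} → run A
t=3: ready={A,C} → run A
t=4: ready={C} → run C
t=5: ready={C} → run C
t=6: ready={C} → run C
t=7: (idle)
t=8: (idle)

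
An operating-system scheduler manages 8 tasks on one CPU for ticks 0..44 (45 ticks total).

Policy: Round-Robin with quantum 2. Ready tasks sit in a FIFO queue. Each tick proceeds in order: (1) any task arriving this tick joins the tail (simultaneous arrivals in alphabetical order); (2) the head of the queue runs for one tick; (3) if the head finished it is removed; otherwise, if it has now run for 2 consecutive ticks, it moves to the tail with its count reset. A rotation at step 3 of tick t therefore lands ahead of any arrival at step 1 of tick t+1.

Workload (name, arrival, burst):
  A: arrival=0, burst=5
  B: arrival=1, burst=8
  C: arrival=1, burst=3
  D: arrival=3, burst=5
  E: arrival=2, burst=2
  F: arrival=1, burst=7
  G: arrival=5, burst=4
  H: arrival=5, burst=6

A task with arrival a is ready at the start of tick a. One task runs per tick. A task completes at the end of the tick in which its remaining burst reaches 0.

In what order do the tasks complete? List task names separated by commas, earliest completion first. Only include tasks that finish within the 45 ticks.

t=0: queue=[A] q_used=0 → run A
t=1: queue=[A,B,C,F] q_used=1 → run A
t=2: queue=[B,C,F,A,E] q_used=0 → run B
t=3: queue=[B,C,F,A,E,D] q_used=1 → run B
t=4: queue=[C,F,A,E,D,B] q_used=0 → run C
t=5: queue=[C,F,A,E,D,B,G,H] q_used=1 → run C
t=6: queue=[F,A,E,D,B,G,H,C] q_used=0 → run F
t=7: queue=[F,A,E,D,B,G,H,C] q_used=1 → run F
t=8: queue=[A,E,D,B,G,H,C,F] q_used=0 → run A
t=9: queue=[A,E,D,B,G,H,C,F] q_used=1 → run A
t=10: queue=[E,D,B,G,H,C,F,A] q_used=0 → run E
t=11: queue=[E,D,B,G,H,C,F,A] q_used=1 → run E
t=12: queue=[D,B,G,H,C,F,A] q_used=0 → run D
t=13: queue=[D,B,G,H,C,F,A] q_used=1 → run D
t=14: queue=[B,G,H,C,F,A,D] q_used=0 → run B
t=15: queue=[B,G,H,C,F,A,D] q_used=1 → run B
t=16: queue=[G,H,C,F,A,D,B] q_used=0 → run G
t=17: queue=[G,H,C,F,A,D,B] q_used=1 → run G
t=18: queue=[H,C,F,A,D,B,G] q_used=0 → run H
t=19: queue=[H,C,F,A,D,B,G] q_used=1 → run H
t=20: queue=[C,F,A,D,B,G,H] q_used=0 → run C
t=21: queue=[F,A,D,B,G,H] q_used=0 → run F
t=22: queue=[F,A,D,B,G,H] q_used=1 → run F
t=23: queue=[A,D,B,G,H,F] q_used=0 → run A
t=24: queue=[D,B,G,H,F] q_used=0 → run D
t=25: queue=[D,B,G,H,F] q_used=1 → run D
t=26: queue=[B,G,H,F,D] q_used=0 → run B
t=27: queue=[B,G,H,F,D] q_used=1 → run B
t=28: queue=[G,H,F,D,B] q_used=0 → run G
t=29: queue=[G,H,F,D,B] q_used=1 → run G
t=30: queue=[H,F,D,B] q_used=0 → run H
t=31: queue=[H,F,D,B] q_used=1 → run H
t=32: queue=[F,D,B,H] q_used=0 → run F
t=33: queue=[F,D,B,H] q_used=1 → run F
t=34: queue=[D,B,H,F] q_used=0 → run D
t=35: queue=[B,H,F] q_used=0 → run B
t=36: queue=[B,H,F] q_used=1 → run B
t=37: queue=[H,F] q_used=0 → run H
t=38: queue=[H,F] q_used=1 → run H
t=39: queue=[F] q_used=0 → run F
t=40: (idle)
t=41: (idle)
t=42: (idle)
t=43: (idle)
t=44: (idle)

completion order = E, C, A, G, D, B, H, F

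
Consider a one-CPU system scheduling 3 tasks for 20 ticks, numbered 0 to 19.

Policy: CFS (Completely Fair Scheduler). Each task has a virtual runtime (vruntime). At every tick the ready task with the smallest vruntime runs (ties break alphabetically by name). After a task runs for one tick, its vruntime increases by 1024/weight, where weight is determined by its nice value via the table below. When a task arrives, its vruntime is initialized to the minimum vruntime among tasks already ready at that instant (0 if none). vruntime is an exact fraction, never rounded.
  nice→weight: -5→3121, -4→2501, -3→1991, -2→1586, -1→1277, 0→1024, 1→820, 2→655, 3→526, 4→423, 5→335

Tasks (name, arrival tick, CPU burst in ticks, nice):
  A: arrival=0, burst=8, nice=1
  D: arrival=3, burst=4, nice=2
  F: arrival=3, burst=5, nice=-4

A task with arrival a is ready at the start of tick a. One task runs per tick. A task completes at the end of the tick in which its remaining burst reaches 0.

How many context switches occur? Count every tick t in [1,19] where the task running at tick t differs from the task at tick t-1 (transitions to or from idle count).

context switches = 11

t=0: vr[A=0] → run A
t=1: vr[A=256/205] → run A
t=2: vr[A=512/205] → run A
t=3: vr[A=768/205 D=768/205 F=768/205] → run A
t=4: vr[A=1024/205 D=768/205 F=768/205] → run D
t=5: vr[A=1024/205 D=142592/26855 F=768/205] → run F
t=6: vr[A=1024/205 D=142592/26855 F=51968/12505] → run F
t=7: vr[A=1024/205 D=142592/26855 F=57088/12505] → run F
t=8: vr[A=1024/205 D=142592/26855 F=62208/12505] → run F
t=9: vr[A=1024/205 D=142592/26855 F=67328/12505] → run A
t=10: vr[A=256/41 D=142592/26855 F=67328/12505] → run D
t=11: vr[A=256/41 D=184576/26855 F=67328/12505] → run F
t=12: vr[A=256/41 D=184576/26855] → run A
t=13: vr[A=1536/205 D=184576/26855] → run D
t=14: vr[A=1536/205 D=45312/5371] → run A
t=15: vr[A=1792/205 D=45312/5371] → run D
t=16: vr[A=1792/205] → run A
t=17: (idle)
t=18: (idle)
t=19: (idle)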